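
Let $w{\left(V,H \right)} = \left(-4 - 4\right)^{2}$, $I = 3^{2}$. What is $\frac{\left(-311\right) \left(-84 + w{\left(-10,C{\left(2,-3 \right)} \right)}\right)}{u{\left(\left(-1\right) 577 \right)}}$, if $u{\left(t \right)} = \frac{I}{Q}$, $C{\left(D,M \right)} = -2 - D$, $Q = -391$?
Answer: $- \frac{2432020}{9} \approx -2.7022 \cdot 10^{5}$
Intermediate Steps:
$I = 9$
$w{\left(V,H \right)} = 64$ ($w{\left(V,H \right)} = \left(-8\right)^{2} = 64$)
$u{\left(t \right)} = - \frac{9}{391}$ ($u{\left(t \right)} = \frac{9}{-391} = 9 \left(- \frac{1}{391}\right) = - \frac{9}{391}$)
$\frac{\left(-311\right) \left(-84 + w{\left(-10,C{\left(2,-3 \right)} \right)}\right)}{u{\left(\left(-1\right) 577 \right)}} = \frac{\left(-311\right) \left(-84 + 64\right)}{- \frac{9}{391}} = \left(-311\right) \left(-20\right) \left(- \frac{391}{9}\right) = 6220 \left(- \frac{391}{9}\right) = - \frac{2432020}{9}$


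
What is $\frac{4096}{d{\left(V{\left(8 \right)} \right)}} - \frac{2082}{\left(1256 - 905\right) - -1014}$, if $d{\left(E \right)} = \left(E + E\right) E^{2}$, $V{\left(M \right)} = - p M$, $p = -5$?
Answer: $- \frac{16986}{11375} \approx -1.4933$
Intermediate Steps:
$V{\left(M \right)} = 5 M$ ($V{\left(M \right)} = \left(-1\right) \left(-5\right) M = 5 M$)
$d{\left(E \right)} = 2 E^{3}$ ($d{\left(E \right)} = 2 E E^{2} = 2 E^{3}$)
$\frac{4096}{d{\left(V{\left(8 \right)} \right)}} - \frac{2082}{\left(1256 - 905\right) - -1014} = \frac{4096}{2 \left(5 \cdot 8\right)^{3}} - \frac{2082}{\left(1256 - 905\right) - -1014} = \frac{4096}{2 \cdot 40^{3}} - \frac{2082}{\left(1256 - 905\right) + 1014} = \frac{4096}{2 \cdot 64000} - \frac{2082}{351 + 1014} = \frac{4096}{128000} - \frac{2082}{1365} = 4096 \cdot \frac{1}{128000} - \frac{694}{455} = \frac{4}{125} - \frac{694}{455} = - \frac{16986}{11375}$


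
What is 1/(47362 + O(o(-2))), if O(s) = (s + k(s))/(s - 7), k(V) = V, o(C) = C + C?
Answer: 11/520990 ≈ 2.1114e-5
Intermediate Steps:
o(C) = 2*C
O(s) = 2*s/(-7 + s) (O(s) = (s + s)/(s - 7) = (2*s)/(-7 + s) = 2*s/(-7 + s))
1/(47362 + O(o(-2))) = 1/(47362 + 2*(2*(-2))/(-7 + 2*(-2))) = 1/(47362 + 2*(-4)/(-7 - 4)) = 1/(47362 + 2*(-4)/(-11)) = 1/(47362 + 2*(-4)*(-1/11)) = 1/(47362 + 8/11) = 1/(520990/11) = 11/520990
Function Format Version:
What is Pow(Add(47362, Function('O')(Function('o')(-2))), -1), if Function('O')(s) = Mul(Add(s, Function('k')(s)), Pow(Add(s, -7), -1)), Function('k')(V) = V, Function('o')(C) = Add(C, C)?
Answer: Rational(11, 520990) ≈ 2.1114e-5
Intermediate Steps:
Function('o')(C) = Mul(2, C)
Function('O')(s) = Mul(2, s, Pow(Add(-7, s), -1)) (Function('O')(s) = Mul(Add(s, s), Pow(Add(s, -7), -1)) = Mul(Mul(2, s), Pow(Add(-7, s), -1)) = Mul(2, s, Pow(Add(-7, s), -1)))
Pow(Add(47362, Function('O')(Function('o')(-2))), -1) = Pow(Add(47362, Mul(2, Mul(2, -2), Pow(Add(-7, Mul(2, -2)), -1))), -1) = Pow(Add(47362, Mul(2, -4, Pow(Add(-7, -4), -1))), -1) = Pow(Add(47362, Mul(2, -4, Pow(-11, -1))), -1) = Pow(Add(47362, Mul(2, -4, Rational(-1, 11))), -1) = Pow(Add(47362, Rational(8, 11)), -1) = Pow(Rational(520990, 11), -1) = Rational(11, 520990)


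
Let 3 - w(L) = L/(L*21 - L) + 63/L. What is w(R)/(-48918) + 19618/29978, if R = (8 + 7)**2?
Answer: 15993221379/24441063400 ≈ 0.65436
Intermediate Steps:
R = 225 (R = 15**2 = 225)
w(L) = 59/20 - 63/L (w(L) = 3 - (L/(L*21 - L) + 63/L) = 3 - (L/(21*L - L) + 63/L) = 3 - (L/((20*L)) + 63/L) = 3 - (L*(1/(20*L)) + 63/L) = 3 - (1/20 + 63/L) = 3 + (-1/20 - 63/L) = 59/20 - 63/L)
w(R)/(-48918) + 19618/29978 = (59/20 - 63/225)/(-48918) + 19618/29978 = (59/20 - 63*1/225)*(-1/48918) + 19618*(1/29978) = (59/20 - 7/25)*(-1/48918) + 9809/14989 = (267/100)*(-1/48918) + 9809/14989 = -89/1630600 + 9809/14989 = 15993221379/24441063400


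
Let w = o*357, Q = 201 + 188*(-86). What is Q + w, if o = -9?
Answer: -19180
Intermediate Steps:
Q = -15967 (Q = 201 - 16168 = -15967)
w = -3213 (w = -9*357 = -3213)
Q + w = -15967 - 3213 = -19180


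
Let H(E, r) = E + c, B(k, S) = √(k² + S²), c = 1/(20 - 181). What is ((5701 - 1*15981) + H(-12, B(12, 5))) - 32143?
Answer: -6832036/161 ≈ -42435.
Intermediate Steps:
c = -1/161 (c = 1/(-161) = -1/161 ≈ -0.0062112)
B(k, S) = √(S² + k²)
H(E, r) = -1/161 + E (H(E, r) = E - 1/161 = -1/161 + E)
((5701 - 1*15981) + H(-12, B(12, 5))) - 32143 = ((5701 - 1*15981) + (-1/161 - 12)) - 32143 = ((5701 - 15981) - 1933/161) - 32143 = (-10280 - 1933/161) - 32143 = -1657013/161 - 32143 = -6832036/161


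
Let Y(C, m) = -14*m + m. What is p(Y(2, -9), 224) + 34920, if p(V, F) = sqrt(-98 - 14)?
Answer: 34920 + 4*I*sqrt(7) ≈ 34920.0 + 10.583*I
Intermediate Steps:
Y(C, m) = -13*m
p(V, F) = 4*I*sqrt(7) (p(V, F) = sqrt(-112) = 4*I*sqrt(7))
p(Y(2, -9), 224) + 34920 = 4*I*sqrt(7) + 34920 = 34920 + 4*I*sqrt(7)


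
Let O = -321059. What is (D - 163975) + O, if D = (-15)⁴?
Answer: -434409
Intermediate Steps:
D = 50625
(D - 163975) + O = (50625 - 163975) - 321059 = -113350 - 321059 = -434409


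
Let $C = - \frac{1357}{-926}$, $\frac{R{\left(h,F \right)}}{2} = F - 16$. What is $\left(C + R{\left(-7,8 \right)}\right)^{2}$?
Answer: $\frac{181144681}{857476} \approx 211.25$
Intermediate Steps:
$R{\left(h,F \right)} = -32 + 2 F$ ($R{\left(h,F \right)} = 2 \left(F - 16\right) = 2 \left(-16 + F\right) = -32 + 2 F$)
$C = \frac{1357}{926}$ ($C = \left(-1357\right) \left(- \frac{1}{926}\right) = \frac{1357}{926} \approx 1.4654$)
$\left(C + R{\left(-7,8 \right)}\right)^{2} = \left(\frac{1357}{926} + \left(-32 + 2 \cdot 8\right)\right)^{2} = \left(\frac{1357}{926} + \left(-32 + 16\right)\right)^{2} = \left(\frac{1357}{926} - 16\right)^{2} = \left(- \frac{13459}{926}\right)^{2} = \frac{181144681}{857476}$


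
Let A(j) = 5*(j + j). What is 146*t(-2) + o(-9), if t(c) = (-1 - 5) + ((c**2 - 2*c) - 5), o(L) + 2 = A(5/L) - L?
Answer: -3929/9 ≈ -436.56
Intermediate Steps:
A(j) = 10*j (A(j) = 5*(2*j) = 10*j)
o(L) = -2 - L + 50/L (o(L) = -2 + (10*(5/L) - L) = -2 + (50/L - L) = -2 + (-L + 50/L) = -2 - L + 50/L)
t(c) = -11 + c**2 - 2*c (t(c) = -6 + (-5 + c**2 - 2*c) = -11 + c**2 - 2*c)
146*t(-2) + o(-9) = 146*(-11 + (-2)**2 - 2*(-2)) + (-2 - 1*(-9) + 50/(-9)) = 146*(-11 + 4 + 4) + (-2 + 9 + 50*(-1/9)) = 146*(-3) + (-2 + 9 - 50/9) = -438 + 13/9 = -3929/9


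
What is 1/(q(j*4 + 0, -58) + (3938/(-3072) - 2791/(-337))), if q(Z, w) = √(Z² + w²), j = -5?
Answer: -1875599694336/995407834027007 + 535885774848*√941/995407834027007 ≈ 0.014630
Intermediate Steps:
1/(q(j*4 + 0, -58) + (3938/(-3072) - 2791/(-337))) = 1/(√((-5*4 + 0)² + (-58)²) + (3938/(-3072) - 2791/(-337))) = 1/(√((-20 + 0)² + 3364) + (3938*(-1/3072) - 2791*(-1/337))) = 1/(√((-20)² + 3364) + (-1969/1536 + 2791/337)) = 1/(√(400 + 3364) + 3623423/517632) = 1/(√3764 + 3623423/517632) = 1/(2*√941 + 3623423/517632) = 1/(3623423/517632 + 2*√941)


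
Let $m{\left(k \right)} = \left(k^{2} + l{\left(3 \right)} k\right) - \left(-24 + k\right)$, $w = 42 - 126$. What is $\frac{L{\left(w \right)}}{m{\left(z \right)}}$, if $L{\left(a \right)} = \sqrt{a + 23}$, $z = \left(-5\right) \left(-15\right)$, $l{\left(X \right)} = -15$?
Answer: $\frac{i \sqrt{61}}{4449} \approx 0.0017555 i$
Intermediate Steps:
$z = 75$
$w = -84$ ($w = 42 - 126 = -84$)
$L{\left(a \right)} = \sqrt{23 + a}$
$m{\left(k \right)} = 24 + k^{2} - 16 k$ ($m{\left(k \right)} = \left(k^{2} - 15 k\right) - \left(-24 + k\right) = 24 + k^{2} - 16 k$)
$\frac{L{\left(w \right)}}{m{\left(z \right)}} = \frac{\sqrt{23 - 84}}{24 + 75^{2} - 1200} = \frac{\sqrt{-61}}{24 + 5625 - 1200} = \frac{i \sqrt{61}}{4449}$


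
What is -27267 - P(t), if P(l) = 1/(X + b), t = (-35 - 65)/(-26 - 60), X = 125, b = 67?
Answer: -5235265/192 ≈ -27267.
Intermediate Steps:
t = 50/43 (t = -100/(-86) = -100*(-1/86) = 50/43 ≈ 1.1628)
P(l) = 1/192 (P(l) = 1/(125 + 67) = 1/192)
-27267 - P(t) = -27267 - 1*1/192 = -27267 - 1/192 = -5235265/192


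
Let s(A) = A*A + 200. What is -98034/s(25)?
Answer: -32678/275 ≈ -118.83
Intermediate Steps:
s(A) = 200 + A² (s(A) = A² + 200 = 200 + A²)
-98034/s(25) = -98034/(200 + 25²) = -98034/(200 + 625) = -98034/825 = -98034*1/825 = -32678/275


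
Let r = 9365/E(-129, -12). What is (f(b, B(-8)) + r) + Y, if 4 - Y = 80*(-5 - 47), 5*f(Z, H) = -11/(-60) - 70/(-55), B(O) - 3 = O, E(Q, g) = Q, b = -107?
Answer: 193537141/47300 ≈ 4091.7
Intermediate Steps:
B(O) = 3 + O
f(Z, H) = 961/3300 (f(Z, H) = (-11/(-60) - 70/(-55))/5 = (-11*(-1/60) - 70*(-1/55))/5 = (11/60 + 14/11)/5 = (1/5)*(961/660) = 961/3300)
Y = 4164 (Y = 4 - 80*(-5 - 47) = 4 - 80*(-52) = 4 - 1*(-4160) = 4 + 4160 = 4164)
r = -9365/129 (r = 9365/(-129) = 9365*(-1/129) = -9365/129 ≈ -72.597)
(f(b, B(-8)) + r) + Y = (961/3300 - 9365/129) + 4164 = -3420059/47300 + 4164 = 193537141/47300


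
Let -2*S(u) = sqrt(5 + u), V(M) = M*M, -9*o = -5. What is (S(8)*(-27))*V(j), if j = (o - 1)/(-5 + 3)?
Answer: 2*sqrt(13)/3 ≈ 2.4037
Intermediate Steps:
o = 5/9 (o = -1/9*(-5) = 5/9 ≈ 0.55556)
j = 2/9 (j = (5/9 - 1)/(-5 + 3) = -4/9/(-2) = -4/9*(-1/2) = 2/9 ≈ 0.22222)
V(M) = M**2
S(u) = -sqrt(5 + u)/2
(S(8)*(-27))*V(j) = (-sqrt(5 + 8)/2*(-27))*(2/9)**2 = (-sqrt(13)/2*(-27))*(4/81) = (27*sqrt(13)/2)*(4/81) = 2*sqrt(13)/3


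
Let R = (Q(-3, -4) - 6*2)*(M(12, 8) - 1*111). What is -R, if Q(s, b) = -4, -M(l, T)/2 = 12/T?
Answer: -1824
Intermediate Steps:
M(l, T) = -24/T
R = 1824 (R = (-4 - 6*2)*(-24/8 - 1*111) = (-4 - 12)*(-24*⅛ - 111) = -16*(-3 - 111) = -16*(-114) = 1824)
-R = -1*1824 = -1824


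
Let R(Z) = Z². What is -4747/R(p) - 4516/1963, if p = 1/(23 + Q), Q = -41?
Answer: -3019153480/1963 ≈ -1.5380e+6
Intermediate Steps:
p = -1/18 (p = 1/(23 - 41) = 1/(-18) = -1/18 ≈ -0.055556)
-4747/R(p) - 4516/1963 = -4747/((-1/18)²) - 4516/1963 = -4747/1/324 - 4516*1/1963 = -4747*324 - 4516/1963 = -1538028 - 4516/1963 = -3019153480/1963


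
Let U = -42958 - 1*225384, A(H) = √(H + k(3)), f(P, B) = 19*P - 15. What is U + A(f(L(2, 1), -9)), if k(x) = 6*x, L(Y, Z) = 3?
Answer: -268342 + 2*√15 ≈ -2.6833e+5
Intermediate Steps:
f(P, B) = -15 + 19*P
A(H) = √(18 + H) (A(H) = √(H + 6*3) = √(H + 18) = √(18 + H))
U = -268342 (U = -42958 - 225384 = -268342)
U + A(f(L(2, 1), -9)) = -268342 + √(18 + (-15 + 19*3)) = -268342 + √(18 + (-15 + 57)) = -268342 + √(18 + 42) = -268342 + √60 = -268342 + 2*√15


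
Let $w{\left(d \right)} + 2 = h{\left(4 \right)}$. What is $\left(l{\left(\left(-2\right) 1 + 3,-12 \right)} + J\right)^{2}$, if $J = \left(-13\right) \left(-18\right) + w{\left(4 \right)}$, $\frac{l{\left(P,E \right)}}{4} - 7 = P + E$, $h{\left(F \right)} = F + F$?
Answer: $50176$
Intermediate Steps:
$h{\left(F \right)} = 2 F$
$w{\left(d \right)} = 6$ ($w{\left(d \right)} = -2 + 2 \cdot 4 = -2 + 8 = 6$)
$l{\left(P,E \right)} = 28 + 4 E + 4 P$ ($l{\left(P,E \right)} = 28 + 4 \left(P + E\right) = 28 + 4 \left(E + P\right) = 28 + \left(4 E + 4 P\right) = 28 + 4 E + 4 P$)
$J = 240$ ($J = \left(-13\right) \left(-18\right) + 6 = 234 + 6 = 240$)
$\left(l{\left(\left(-2\right) 1 + 3,-12 \right)} + J\right)^{2} = \left(\left(28 + 4 \left(-12\right) + 4 \left(\left(-2\right) 1 + 3\right)\right) + 240\right)^{2} = \left(\left(28 - 48 + 4 \left(-2 + 3\right)\right) + 240\right)^{2} = \left(\left(28 - 48 + 4 \cdot 1\right) + 240\right)^{2} = \left(\left(28 - 48 + 4\right) + 240\right)^{2} = \left(-16 + 240\right)^{2} = 224^{2} = 50176$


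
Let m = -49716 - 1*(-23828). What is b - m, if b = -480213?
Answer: -454325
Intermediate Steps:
m = -25888 (m = -49716 + 23828 = -25888)
b - m = -480213 - 1*(-25888) = -480213 + 25888 = -454325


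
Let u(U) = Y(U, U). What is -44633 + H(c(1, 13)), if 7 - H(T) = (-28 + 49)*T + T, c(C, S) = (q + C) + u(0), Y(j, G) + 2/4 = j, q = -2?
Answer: -44593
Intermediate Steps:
Y(j, G) = -1/2 + j
u(U) = -1/2 + U
c(C, S) = -5/2 + C (c(C, S) = (-2 + C) + (-1/2 + 0) = (-2 + C) - 1/2 = -5/2 + C)
H(T) = 7 - 22*T (H(T) = 7 - ((-28 + 49)*T + T) = 7 - (21*T + T) = 7 - 22*T)
-44633 + H(c(1, 13)) = -44633 + (7 - 22*(-5/2 + 1)) = -44633 + (7 - 22*(-3/2)) = -44633 + (7 + 33) = -44633 + 40 = -44593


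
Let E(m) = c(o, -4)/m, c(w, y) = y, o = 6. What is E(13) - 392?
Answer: -5100/13 ≈ -392.31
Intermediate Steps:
E(m) = -4/m
E(13) - 392 = -4/13 - 392 = -5100/13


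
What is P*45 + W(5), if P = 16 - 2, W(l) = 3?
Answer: 633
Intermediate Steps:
P = 14
P*45 + W(5) = 14*45 + 3 = 630 + 3 = 633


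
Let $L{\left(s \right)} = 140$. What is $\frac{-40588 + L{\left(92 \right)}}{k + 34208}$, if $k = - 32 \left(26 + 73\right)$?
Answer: $- \frac{632}{485} \approx -1.3031$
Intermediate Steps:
$k = -3168$ ($k = \left(-32\right) 99 = -3168$)
$\frac{-40588 + L{\left(92 \right)}}{k + 34208} = \frac{-40588 + 140}{-3168 + 34208} = - \frac{40448}{31040} = \left(-40448\right) \frac{1}{31040} = - \frac{632}{485}$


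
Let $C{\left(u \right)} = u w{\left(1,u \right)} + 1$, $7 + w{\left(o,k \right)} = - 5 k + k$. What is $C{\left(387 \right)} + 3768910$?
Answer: $3167126$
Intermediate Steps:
$w{\left(o,k \right)} = -7 - 4 k$ ($w{\left(o,k \right)} = -7 + \left(- 5 k + k\right) = -7 - 4 k$)
$C{\left(u \right)} = 1 + u \left(-7 - 4 u\right)$ ($C{\left(u \right)} = u \left(-7 - 4 u\right) + 1 = 1 + u \left(-7 - 4 u\right)$)
$C{\left(387 \right)} + 3768910 = \left(1 - 387 \left(7 + 4 \cdot 387\right)\right) + 3768910 = \left(1 - 387 \left(7 + 1548\right)\right) + 3768910 = \left(1 - 387 \cdot 1555\right) + 3768910 = \left(1 - 601785\right) + 3768910 = -601784 + 3768910 = 3167126$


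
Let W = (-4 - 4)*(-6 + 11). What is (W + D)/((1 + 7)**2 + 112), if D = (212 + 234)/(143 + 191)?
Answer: -587/2672 ≈ -0.21969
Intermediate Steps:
W = -40 (W = -8*5 = -40)
D = 223/167 (D = 446/334 = 446*(1/334) = 223/167 ≈ 1.3353)
(W + D)/((1 + 7)**2 + 112) = (-40 + 223/167)/((1 + 7)**2 + 112) = -6457/(167*(8**2 + 112)) = -6457/(167*(64 + 112)) = -6457/167/176 = -6457/167*1/176 = -587/2672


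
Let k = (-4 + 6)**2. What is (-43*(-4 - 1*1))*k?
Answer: 860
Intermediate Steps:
k = 4 (k = 2**2 = 4)
(-43*(-4 - 1*1))*k = -43*(-4 - 1*1)*4 = -43*(-4 - 1)*4 = -43*(-5)*4 = 215*4 = 860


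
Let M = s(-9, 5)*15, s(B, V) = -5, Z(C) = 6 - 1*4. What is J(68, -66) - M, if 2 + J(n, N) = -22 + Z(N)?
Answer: 53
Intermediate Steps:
Z(C) = 2 (Z(C) = 6 - 4 = 2)
J(n, N) = -22 (J(n, N) = -2 + (-22 + 2) = -2 - 20 = -22)
M = -75 (M = -5*15 = -75)
J(68, -66) - M = -22 - 1*(-75) = -22 + 75 = 53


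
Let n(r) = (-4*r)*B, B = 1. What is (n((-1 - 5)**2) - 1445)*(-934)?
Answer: 1484126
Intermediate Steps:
n(r) = -4*r (n(r) = -4*r*1 = -4*r)
(n((-1 - 5)**2) - 1445)*(-934) = (-4*(-1 - 5)**2 - 1445)*(-934) = (-4*(-6)**2 - 1445)*(-934) = (-4*36 - 1445)*(-934) = (-144 - 1445)*(-934) = -1589*(-934) = 1484126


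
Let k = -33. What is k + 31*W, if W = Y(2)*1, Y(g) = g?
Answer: 29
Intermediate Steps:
W = 2 (W = 2*1 = 2)
k + 31*W = -33 + 31*2 = -33 + 62 = 29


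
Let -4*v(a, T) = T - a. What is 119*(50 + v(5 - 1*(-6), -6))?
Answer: 25823/4 ≈ 6455.8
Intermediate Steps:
v(a, T) = -T/4 + a/4 (v(a, T) = -(T - a)/4 = -T/4 + a/4)
119*(50 + v(5 - 1*(-6), -6)) = 119*(50 + (-¼*(-6) + (5 - 1*(-6))/4)) = 119*(50 + (3/2 + (5 + 6)/4)) = 119*(50 + (3/2 + (¼)*11)) = 119*(50 + (3/2 + 11/4)) = 119*(50 + 17/4) = 119*(217/4) = 25823/4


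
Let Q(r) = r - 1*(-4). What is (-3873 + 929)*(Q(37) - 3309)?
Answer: 9620992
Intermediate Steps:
Q(r) = 4 + r (Q(r) = r + 4 = 4 + r)
(-3873 + 929)*(Q(37) - 3309) = (-3873 + 929)*((4 + 37) - 3309) = -2944*(41 - 3309) = -2944*(-3268) = 9620992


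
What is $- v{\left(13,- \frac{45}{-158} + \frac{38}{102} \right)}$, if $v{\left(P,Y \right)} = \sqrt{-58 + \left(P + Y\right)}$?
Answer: $- \frac{11 i \sqrt{23795274}}{8058} \approx - 6.659 i$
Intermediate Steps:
$v{\left(P,Y \right)} = \sqrt{-58 + P + Y}$
$- v{\left(13,- \frac{45}{-158} + \frac{38}{102} \right)} = - \sqrt{-58 + 13 + \left(- \frac{45}{-158} + \frac{38}{102}\right)} = - \sqrt{-58 + 13 + \left(\left(-45\right) \left(- \frac{1}{158}\right) + 38 \cdot \frac{1}{102}\right)} = - \sqrt{-58 + 13 + \left(\frac{45}{158} + \frac{19}{51}\right)} = - \sqrt{-58 + 13 + \frac{5297}{8058}} = - \sqrt{- \frac{357313}{8058}} = - \frac{11 i \sqrt{23795274}}{8058}$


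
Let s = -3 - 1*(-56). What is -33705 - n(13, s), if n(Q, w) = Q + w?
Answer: -33771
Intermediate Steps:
s = 53 (s = -3 + 56 = 53)
-33705 - n(13, s) = -33705 - (13 + 53) = -33705 - 1*66 = -33705 - 66 = -33771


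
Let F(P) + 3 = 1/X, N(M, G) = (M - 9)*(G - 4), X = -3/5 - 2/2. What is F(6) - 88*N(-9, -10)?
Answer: -177437/8 ≈ -22180.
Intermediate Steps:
X = -8/5 (X = -3*⅕ - 2*½ = -⅗ - 1 = -8/5 ≈ -1.6000)
N(M, G) = (-9 + M)*(-4 + G)
F(P) = -29/8 (F(P) = -3 + 1/(-8/5) = -3 - 5/8 = -29/8)
F(6) - 88*N(-9, -10) = -29/8 - 88*(36 - 9*(-10) - 4*(-9) - 10*(-9)) = -29/8 - 88*(36 + 90 + 36 + 90) = -29/8 - 88*252 = -29/8 - 22176 = -177437/8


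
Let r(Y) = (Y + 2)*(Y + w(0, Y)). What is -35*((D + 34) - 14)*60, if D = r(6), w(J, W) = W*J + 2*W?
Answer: -344400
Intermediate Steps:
w(J, W) = 2*W + J*W (w(J, W) = J*W + 2*W = 2*W + J*W)
r(Y) = 3*Y*(2 + Y) (r(Y) = (Y + 2)*(Y + Y*(2 + 0)) = (2 + Y)*(Y + Y*2) = (2 + Y)*(Y + 2*Y) = (2 + Y)*(3*Y) = 3*Y*(2 + Y))
D = 144 (D = 3*6*(2 + 6) = 3*6*8 = 144)
-35*((D + 34) - 14)*60 = -35*((144 + 34) - 14)*60 = -35*(178 - 14)*60 = -35*164*60 = -5740*60 = -344400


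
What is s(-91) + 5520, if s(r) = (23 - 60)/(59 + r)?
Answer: 176677/32 ≈ 5521.2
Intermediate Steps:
s(r) = -37/(59 + r)
s(-91) + 5520 = -37/(59 - 91) + 5520 = -37/(-32) + 5520 = -37*(-1/32) + 5520 = 37/32 + 5520 = 176677/32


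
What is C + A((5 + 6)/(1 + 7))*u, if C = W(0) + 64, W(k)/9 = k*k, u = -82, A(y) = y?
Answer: -195/4 ≈ -48.750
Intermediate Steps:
W(k) = 9*k**2 (W(k) = 9*(k*k) = 9*k**2)
C = 64 (C = 9*0**2 + 64 = 9*0 + 64 = 0 + 64 = 64)
C + A((5 + 6)/(1 + 7))*u = 64 + ((5 + 6)/(1 + 7))*(-82) = 64 + (11/8)*(-82) = 64 - 451/4 = -195/4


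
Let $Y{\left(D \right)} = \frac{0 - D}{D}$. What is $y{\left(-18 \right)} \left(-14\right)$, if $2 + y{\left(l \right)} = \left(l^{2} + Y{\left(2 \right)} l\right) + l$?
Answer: $-4508$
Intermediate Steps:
$Y{\left(D \right)} = -1$ ($Y{\left(D \right)} = \frac{\left(-1\right) D}{D} = -1$)
$y{\left(l \right)} = -2 + l^{2}$ ($y{\left(l \right)} = -2 + \left(\left(l^{2} - l\right) + l\right) = -2 + l^{2}$)
$y{\left(-18 \right)} \left(-14\right) = \left(-2 + \left(-18\right)^{2}\right) \left(-14\right) = \left(-2 + 324\right) \left(-14\right) = 322 \left(-14\right) = -4508$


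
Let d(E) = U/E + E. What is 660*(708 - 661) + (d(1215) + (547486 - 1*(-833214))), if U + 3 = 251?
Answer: 1716716273/1215 ≈ 1.4129e+6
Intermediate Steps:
U = 248 (U = -3 + 251 = 248)
d(E) = E + 248/E (d(E) = 248/E + E = E + 248/E)
660*(708 - 661) + (d(1215) + (547486 - 1*(-833214))) = 660*(708 - 661) + ((1215 + 248/1215) + (547486 - 1*(-833214))) = 660*47 + ((1215 + 248*(1/1215)) + (547486 + 833214)) = 31020 + ((1215 + 248/1215) + 1380700) = 31020 + (1476473/1215 + 1380700) = 31020 + 1679026973/1215 = 1716716273/1215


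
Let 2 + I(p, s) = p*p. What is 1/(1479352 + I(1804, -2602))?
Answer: 1/4733766 ≈ 2.1125e-7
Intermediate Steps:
I(p, s) = -2 + p**2 (I(p, s) = -2 + p*p = -2 + p**2)
1/(1479352 + I(1804, -2602)) = 1/(1479352 + (-2 + 1804**2)) = 1/(1479352 + (-2 + 3254416)) = 1/(1479352 + 3254414) = 1/4733766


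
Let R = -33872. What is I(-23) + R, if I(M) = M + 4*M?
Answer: -33987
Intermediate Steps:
I(M) = 5*M
I(-23) + R = 5*(-23) - 33872 = -115 - 33872 = -33987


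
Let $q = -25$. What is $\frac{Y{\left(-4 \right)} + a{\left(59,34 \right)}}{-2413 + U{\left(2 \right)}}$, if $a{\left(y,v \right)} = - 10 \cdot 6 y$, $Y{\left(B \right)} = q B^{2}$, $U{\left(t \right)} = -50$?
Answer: $\frac{3940}{2463} \approx 1.5997$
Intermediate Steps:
$Y{\left(B \right)} = - 25 B^{2}$
$a{\left(y,v \right)} = - 60 y$
$\frac{Y{\left(-4 \right)} + a{\left(59,34 \right)}}{-2413 + U{\left(2 \right)}} = \frac{- 25 \left(-4\right)^{2} - 3540}{-2413 - 50} = \frac{\left(-25\right) 16 - 3540}{-2463} = \left(-400 - 3540\right) \left(- \frac{1}{2463}\right) = \left(-3940\right) \left(- \frac{1}{2463}\right) = \frac{3940}{2463}$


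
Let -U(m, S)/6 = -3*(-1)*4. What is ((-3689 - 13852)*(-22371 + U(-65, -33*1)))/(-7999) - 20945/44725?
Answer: -3521435478346/71551055 ≈ -49216.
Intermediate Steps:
U(m, S) = -72 (U(m, S) = -6*(-3*(-1))*4 = -18*4 = -6*12 = -72)
((-3689 - 13852)*(-22371 + U(-65, -33*1)))/(-7999) - 20945/44725 = ((-3689 - 13852)*(-22371 - 72))/(-7999) - 20945/44725 = -17541*(-22443)*(-1/7999) - 20945*1/44725 = 393672663*(-1/7999) - 4189/8945 = -393672663/7999 - 4189/8945 = -3521435478346/71551055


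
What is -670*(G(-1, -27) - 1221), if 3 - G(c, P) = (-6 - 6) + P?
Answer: 789930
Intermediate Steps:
G(c, P) = 15 - P (G(c, P) = 3 - ((-6 - 6) + P) = 3 - (-12 + P) = 3 + (12 - P) = 15 - P)
-670*(G(-1, -27) - 1221) = -670*((15 - 1*(-27)) - 1221) = -670*((15 + 27) - 1221) = -670*(42 - 1221) = -670*(-1179) = 789930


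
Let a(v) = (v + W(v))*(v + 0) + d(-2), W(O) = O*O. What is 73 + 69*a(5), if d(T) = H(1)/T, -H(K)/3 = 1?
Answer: 21053/2 ≈ 10527.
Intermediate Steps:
W(O) = O²
H(K) = -3 (H(K) = -3*1 = -3)
d(T) = -3/T
a(v) = 3/2 + v*(v + v²) (a(v) = (v + v²)*(v + 0) - 3/(-2) = (v + v²)*v - 3*(-½) = v*(v + v²) + 3/2 = 3/2 + v*(v + v²))
73 + 69*a(5) = 73 + 69*(3/2 + 5² + 5³) = 73 + 69*(3/2 + 25 + 125) = 73 + 69*(303/2) = 73 + 20907/2 = 21053/2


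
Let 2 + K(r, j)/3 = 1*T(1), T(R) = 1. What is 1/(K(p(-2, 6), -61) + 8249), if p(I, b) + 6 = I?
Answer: 1/8246 ≈ 0.00012127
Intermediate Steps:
p(I, b) = -6 + I
K(r, j) = -3 (K(r, j) = -6 + 3*(1*1) = -6 + 3*1 = -6 + 3 = -3)
1/(K(p(-2, 6), -61) + 8249) = 1/(-3 + 8249) = 1/8246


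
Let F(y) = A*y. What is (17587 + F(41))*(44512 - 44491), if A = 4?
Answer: 372771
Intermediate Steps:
F(y) = 4*y
(17587 + F(41))*(44512 - 44491) = (17587 + 4*41)*(44512 - 44491) = (17587 + 164)*21 = 17751*21 = 372771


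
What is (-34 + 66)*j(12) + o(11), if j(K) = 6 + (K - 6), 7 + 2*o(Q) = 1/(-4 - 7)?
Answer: 4185/11 ≈ 380.45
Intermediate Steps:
o(Q) = -39/11 (o(Q) = -7/2 + 1/(2*(-4 - 7)) = -7/2 + (1/2)/(-11) = -7/2 + (1/2)*(-1/11) = -7/2 - 1/22 = -39/11)
j(K) = K (j(K) = 6 + (-6 + K) = K)
(-34 + 66)*j(12) + o(11) = (-34 + 66)*12 - 39/11 = 32*12 - 39/11 = 384 - 39/11 = 4185/11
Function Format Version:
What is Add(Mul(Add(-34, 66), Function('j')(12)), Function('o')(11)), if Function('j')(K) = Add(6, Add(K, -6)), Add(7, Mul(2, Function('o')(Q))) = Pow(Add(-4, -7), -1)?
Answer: Rational(4185, 11) ≈ 380.45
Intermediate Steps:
Function('o')(Q) = Rational(-39, 11) (Function('o')(Q) = Add(Rational(-7, 2), Mul(Rational(1, 2), Pow(Add(-4, -7), -1))) = Add(Rational(-7, 2), Mul(Rational(1, 2), Pow(-11, -1))) = Add(Rational(-7, 2), Mul(Rational(1, 2), Rational(-1, 11))) = Add(Rational(-7, 2), Rational(-1, 22)) = Rational(-39, 11))
Function('j')(K) = K (Function('j')(K) = Add(6, Add(-6, K)) = K)
Add(Mul(Add(-34, 66), Function('j')(12)), Function('o')(11)) = Add(Mul(Add(-34, 66), 12), Rational(-39, 11)) = Add(Mul(32, 12), Rational(-39, 11)) = Add(384, Rational(-39, 11)) = Rational(4185, 11)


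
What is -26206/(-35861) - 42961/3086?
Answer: -1459752705/110667046 ≈ -13.190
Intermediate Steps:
-26206/(-35861) - 42961/3086 = -26206*(-1/35861) - 42961*1/3086 = 26206/35861 - 42961/3086 = -1459752705/110667046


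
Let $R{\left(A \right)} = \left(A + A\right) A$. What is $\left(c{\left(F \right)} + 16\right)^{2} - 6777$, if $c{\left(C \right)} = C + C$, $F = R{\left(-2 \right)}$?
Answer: $-5753$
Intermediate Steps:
$R{\left(A \right)} = 2 A^{2}$ ($R{\left(A \right)} = 2 A A = 2 A^{2}$)
$F = 8$ ($F = 2 \left(-2\right)^{2} = 2 \cdot 4 = 8$)
$c{\left(C \right)} = 2 C$
$\left(c{\left(F \right)} + 16\right)^{2} - 6777 = \left(2 \cdot 8 + 16\right)^{2} - 6777 = \left(16 + 16\right)^{2} - 6777 = 32^{2} - 6777 = 1024 - 6777 = -5753$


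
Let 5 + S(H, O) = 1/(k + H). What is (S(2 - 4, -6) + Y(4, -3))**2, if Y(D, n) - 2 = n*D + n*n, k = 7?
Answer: 841/25 ≈ 33.640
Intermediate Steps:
Y(D, n) = 2 + n**2 + D*n (Y(D, n) = 2 + (n*D + n*n) = 2 + (D*n + n**2) = 2 + (n**2 + D*n) = 2 + n**2 + D*n)
S(H, O) = -5 + 1/(7 + H)
(S(2 - 4, -6) + Y(4, -3))**2 = ((-34 - 5*(2 - 4))/(7 + (2 - 4)) + (2 + (-3)**2 + 4*(-3)))**2 = ((-34 - 5*(-2))/(7 - 2) + (2 + 9 - 12))**2 = ((-34 + 10)/5 - 1)**2 = ((1/5)*(-24) - 1)**2 = (-24/5 - 1)**2 = (-29/5)**2 = 841/25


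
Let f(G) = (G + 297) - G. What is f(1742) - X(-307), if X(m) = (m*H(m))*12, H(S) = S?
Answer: -1130691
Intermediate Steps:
f(G) = 297 (f(G) = (297 + G) - G = 297)
X(m) = 12*m² (X(m) = (m*m)*12 = m²*12 = 12*m²)
f(1742) - X(-307) = 297 - 12*(-307)² = 297 - 12*94249 = 297 - 1*1130988 = 297 - 1130988 = -1130691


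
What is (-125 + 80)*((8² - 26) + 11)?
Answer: -2205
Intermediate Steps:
(-125 + 80)*((8² - 26) + 11) = -45*((64 - 26) + 11) = -45*(38 + 11) = -45*49 = -2205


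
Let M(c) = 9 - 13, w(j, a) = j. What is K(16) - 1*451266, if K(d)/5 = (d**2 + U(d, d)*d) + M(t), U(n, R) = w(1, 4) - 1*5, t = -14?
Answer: -450326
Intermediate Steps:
M(c) = -4
U(n, R) = -4 (U(n, R) = 1 - 1*5 = 1 - 5 = -4)
K(d) = -20 - 20*d + 5*d**2 (K(d) = 5*((d**2 - 4*d) - 4) = 5*(-4 + d**2 - 4*d) = -20 - 20*d + 5*d**2)
K(16) - 1*451266 = (-20 - 20*16 + 5*16**2) - 1*451266 = (-20 - 320 + 5*256) - 451266 = (-20 - 320 + 1280) - 451266 = 940 - 451266 = -450326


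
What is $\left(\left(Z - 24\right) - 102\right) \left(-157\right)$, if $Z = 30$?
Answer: $15072$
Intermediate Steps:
$\left(\left(Z - 24\right) - 102\right) \left(-157\right) = \left(\left(30 - 24\right) - 102\right) \left(-157\right) = \left(6 - 102\right) \left(-157\right) = \left(-96\right) \left(-157\right) = 15072$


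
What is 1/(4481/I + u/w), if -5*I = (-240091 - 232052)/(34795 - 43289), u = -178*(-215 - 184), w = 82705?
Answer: -5578369545/2243699484172 ≈ -0.0024862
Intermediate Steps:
u = 71022 (u = -178*(-399) = 71022)
I = -472143/42470 (I = -(-240091 - 232052)/(5*(34795 - 43289)) = -(-472143)/(5*(-8494)) = -(-472143)*(-1)/(5*8494) = -1/5*472143/8494 = -472143/42470 ≈ -11.117)
1/(4481/I + u/w) = 1/(4481/(-472143/42470) + 71022/82705) = 1/(4481*(-42470/472143) + 71022*(1/82705)) = 1/(-190308070/472143 + 10146/11815) = 1/(-2243699484172/5578369545) = -5578369545/2243699484172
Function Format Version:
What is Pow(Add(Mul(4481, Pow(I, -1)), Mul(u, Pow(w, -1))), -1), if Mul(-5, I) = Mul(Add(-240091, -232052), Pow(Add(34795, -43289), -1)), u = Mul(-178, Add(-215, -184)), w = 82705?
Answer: Rational(-5578369545, 2243699484172) ≈ -0.0024862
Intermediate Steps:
u = 71022 (u = Mul(-178, -399) = 71022)
I = Rational(-472143, 42470) (I = Mul(Rational(-1, 5), Mul(Add(-240091, -232052), Pow(Add(34795, -43289), -1))) = Mul(Rational(-1, 5), Mul(-472143, Pow(-8494, -1))) = Mul(Rational(-1, 5), Mul(-472143, Rational(-1, 8494))) = Mul(Rational(-1, 5), Rational(472143, 8494)) = Rational(-472143, 42470) ≈ -11.117)
Pow(Add(Mul(4481, Pow(I, -1)), Mul(u, Pow(w, -1))), -1) = Pow(Add(Mul(4481, Pow(Rational(-472143, 42470), -1)), Mul(71022, Pow(82705, -1))), -1) = Pow(Add(Mul(4481, Rational(-42470, 472143)), Mul(71022, Rational(1, 82705))), -1) = Pow(Add(Rational(-190308070, 472143), Rational(10146, 11815)), -1) = Pow(Rational(-2243699484172, 5578369545), -1) = Rational(-5578369545, 2243699484172)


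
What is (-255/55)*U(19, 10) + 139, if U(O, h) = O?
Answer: 560/11 ≈ 50.909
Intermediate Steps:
(-255/55)*U(19, 10) + 139 = -255/55*19 + 139 = -255*1/55*19 + 139 = -51/11*19 + 139 = -969/11 + 139 = 560/11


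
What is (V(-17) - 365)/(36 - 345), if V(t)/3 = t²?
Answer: -502/309 ≈ -1.6246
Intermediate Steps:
V(t) = 3*t²
(V(-17) - 365)/(36 - 345) = (3*(-17)² - 365)/(36 - 345) = (3*289 - 365)/(-309) = (867 - 365)*(-1/309) = 502*(-1/309) = -502/309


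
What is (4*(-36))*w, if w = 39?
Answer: -5616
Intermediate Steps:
(4*(-36))*w = (4*(-36))*39 = -144*39 = -5616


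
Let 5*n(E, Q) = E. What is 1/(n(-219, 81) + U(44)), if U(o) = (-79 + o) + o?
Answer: -5/174 ≈ -0.028736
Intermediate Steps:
n(E, Q) = E/5
U(o) = -79 + 2*o
1/(n(-219, 81) + U(44)) = 1/((⅕)*(-219) + (-79 + 2*44)) = 1/(-219/5 + (-79 + 88)) = 1/(-219/5 + 9) = 1/(-174/5) = -5/174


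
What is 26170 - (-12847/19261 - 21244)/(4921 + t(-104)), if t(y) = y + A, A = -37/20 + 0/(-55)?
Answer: 48550709682730/1854892083 ≈ 26174.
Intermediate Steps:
A = -37/20 (A = -37*1/20 + 0*(-1/55) = -37/20 + 0 = -37/20 ≈ -1.8500)
t(y) = -37/20 + y (t(y) = y - 37/20 = -37/20 + y)
26170 - (-12847/19261 - 21244)/(4921 + t(-104)) = 26170 - (-12847/19261 - 21244)/(4921 + (-37/20 - 104)) = 26170 - (-12847*1/19261 - 21244)/(4921 - 2117/20) = 26170 - (-12847/19261 - 21244)/96303/20 = 26170 - (-409193531)*20/(19261*96303) = 26170 - 1*(-8183870620/1854892083) = 26170 + 8183870620/1854892083 = 48550709682730/1854892083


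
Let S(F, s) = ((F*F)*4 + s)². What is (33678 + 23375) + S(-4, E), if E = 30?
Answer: 65889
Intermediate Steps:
S(F, s) = (s + 4*F²)² (S(F, s) = (F²*4 + s)² = (4*F² + s)² = (s + 4*F²)²)
(33678 + 23375) + S(-4, E) = (33678 + 23375) + (30 + 4*(-4)²)² = 57053 + (30 + 4*16)² = 57053 + (30 + 64)² = 57053 + 94² = 57053 + 8836 = 65889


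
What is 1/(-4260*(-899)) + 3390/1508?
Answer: 111920863/49786620 ≈ 2.2480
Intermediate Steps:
1/(-4260*(-899)) + 3390/1508 = -1/4260*(-1/899) + 3390*(1/1508) = 1/3829740 + 1695/754 = 111920863/49786620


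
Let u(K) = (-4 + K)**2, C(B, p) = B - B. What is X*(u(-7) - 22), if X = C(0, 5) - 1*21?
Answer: -2079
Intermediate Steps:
C(B, p) = 0
X = -21 (X = 0 - 1*21 = 0 - 21 = -21)
X*(u(-7) - 22) = -21*((-4 - 7)**2 - 22) = -21*((-11)**2 - 22) = -21*(121 - 22) = -21*99 = -2079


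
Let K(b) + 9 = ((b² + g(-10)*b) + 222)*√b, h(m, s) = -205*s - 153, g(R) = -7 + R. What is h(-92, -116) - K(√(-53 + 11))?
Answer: 23636 - 180*(-42)^(¼) + 17*(-42)^(¾) ≈ 23114.0 - 125.7*I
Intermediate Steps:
h(m, s) = -153 - 205*s
K(b) = -9 + √b*(222 + b² - 17*b) (K(b) = -9 + ((b² + (-7 - 10)*b) + 222)*√b = -9 + ((b² - 17*b) + 222)*√b = -9 + (222 + b² - 17*b)*√b = -9 + √b*(222 + b² - 17*b))
h(-92, -116) - K(√(-53 + 11)) = (-153 - 205*(-116)) - (-9 + (√(-53 + 11))^(5/2) - 17*(-53 + 11)^(¾) + 222*√(√(-53 + 11))) = (-153 + 23780) - (-9 + (√(-42))^(5/2) - 17*(-42)^(¾) + 222*√(√(-42))) = 23627 - (-9 + (I*√42)^(5/2) - 17*42^(¾)*I^(3/2) + 222*√(I*√42)) = 23627 - (-9 + 42*42^(¼)*(-√I) - 17*42^(¾)*I^(3/2) + 222*(42^(¼)*√I)) = 23627 - (-9 + 42*42^(¼)*(-√I) - 17*42^(¾)*I^(3/2) + 222*42^(¼)*√I) = 23627 - (-9 - 17*42^(¾)*I^(3/2) + 42*42^(¼)*(-√I) + 222*42^(¼)*√I) = 23627 + (9 - 222*42^(¼)*√I - 42*42^(¼)*(-√I) + 17*42^(¾)*I^(3/2)) = 23636 - 222*42^(¼)*√I - 42*42^(¼)*(-√I) + 17*42^(¾)*I^(3/2)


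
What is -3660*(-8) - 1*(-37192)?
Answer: 66472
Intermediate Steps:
-3660*(-8) - 1*(-37192) = 29280 + 37192 = 66472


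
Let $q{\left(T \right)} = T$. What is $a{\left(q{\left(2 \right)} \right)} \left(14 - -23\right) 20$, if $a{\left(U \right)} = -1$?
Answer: $-740$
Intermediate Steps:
$a{\left(q{\left(2 \right)} \right)} \left(14 - -23\right) 20 = - (14 - -23) 20 = - (14 + 23) 20 = \left(-1\right) 37 \cdot 20 = \left(-37\right) 20 = -740$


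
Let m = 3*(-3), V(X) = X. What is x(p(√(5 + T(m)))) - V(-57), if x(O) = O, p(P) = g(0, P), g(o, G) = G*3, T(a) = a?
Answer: 57 + 6*I ≈ 57.0 + 6.0*I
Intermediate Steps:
m = -9
g(o, G) = 3*G
p(P) = 3*P
x(p(√(5 + T(m)))) - V(-57) = 3*√(5 - 9) - 1*(-57) = 3*√(-4) + 57 = 3*(2*I) + 57 = 6*I + 57 = 57 + 6*I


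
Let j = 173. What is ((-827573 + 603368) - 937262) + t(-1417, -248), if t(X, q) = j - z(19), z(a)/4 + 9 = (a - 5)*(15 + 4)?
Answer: -1162322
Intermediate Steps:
z(a) = -416 + 76*a (z(a) = -36 + 4*((a - 5)*(15 + 4)) = -36 + 4*((-5 + a)*19) = -36 + 4*(-95 + 19*a) = -36 + (-380 + 76*a) = -416 + 76*a)
t(X, q) = -855 (t(X, q) = 173 - (-416 + 76*19) = 173 - (-416 + 1444) = 173 - 1*1028 = 173 - 1028 = -855)
((-827573 + 603368) - 937262) + t(-1417, -248) = ((-827573 + 603368) - 937262) - 855 = (-224205 - 937262) - 855 = -1161467 - 855 = -1162322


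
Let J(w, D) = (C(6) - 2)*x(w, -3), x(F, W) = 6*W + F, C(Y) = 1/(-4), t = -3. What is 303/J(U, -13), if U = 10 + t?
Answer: 404/33 ≈ 12.242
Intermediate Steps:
C(Y) = -¼
U = 7 (U = 10 - 3 = 7)
x(F, W) = F + 6*W
J(w, D) = 81/2 - 9*w/4 (J(w, D) = (-¼ - 2)*(w + 6*(-3)) = -9*(w - 18)/4 = -9*(-18 + w)/4 = 81/2 - 9*w/4)
303/J(U, -13) = 303/(81/2 - 9/4*7) = 303/(81/2 - 63/4) = 303/(99/4) = 303*(4/99) = 404/33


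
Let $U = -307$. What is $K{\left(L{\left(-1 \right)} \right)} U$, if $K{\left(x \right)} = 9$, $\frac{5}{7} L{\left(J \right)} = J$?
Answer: $-2763$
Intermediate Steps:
$L{\left(J \right)} = \frac{7 J}{5}$
$K{\left(L{\left(-1 \right)} \right)} U = 9 \left(-307\right) = -2763$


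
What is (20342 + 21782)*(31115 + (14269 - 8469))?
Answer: 1555007460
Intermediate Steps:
(20342 + 21782)*(31115 + (14269 - 8469)) = 42124*(31115 + 5800) = 42124*36915 = 1555007460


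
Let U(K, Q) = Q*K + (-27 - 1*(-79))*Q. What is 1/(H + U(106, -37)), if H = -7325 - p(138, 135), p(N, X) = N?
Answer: -1/13309 ≈ -7.5137e-5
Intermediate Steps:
U(K, Q) = 52*Q + K*Q (U(K, Q) = K*Q + (-27 + 79)*Q = K*Q + 52*Q = 52*Q + K*Q)
H = -7463 (H = -7325 - 1*138 = -7325 - 138 = -7463)
1/(H + U(106, -37)) = 1/(-7463 - 37*(52 + 106)) = 1/(-7463 - 37*158) = 1/(-7463 - 5846) = 1/(-13309) = -1/13309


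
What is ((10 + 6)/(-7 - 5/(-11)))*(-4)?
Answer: 88/9 ≈ 9.7778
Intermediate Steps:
((10 + 6)/(-7 - 5/(-11)))*(-4) = (16/(-7 - 5*(-1/11)))*(-4) = (16/(-7 + 5/11))*(-4) = (16/(-72/11))*(-4) = (16*(-11/72))*(-4) = -22/9*(-4) = 88/9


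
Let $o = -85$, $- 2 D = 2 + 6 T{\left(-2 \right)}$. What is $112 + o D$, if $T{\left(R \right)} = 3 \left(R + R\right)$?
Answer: $-2863$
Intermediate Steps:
$T{\left(R \right)} = 6 R$ ($T{\left(R \right)} = 3 \cdot 2 R = 6 R$)
$D = 35$ ($D = - \frac{2 + 6 \cdot 6 \left(-2\right)}{2} = - \frac{2 + 6 \left(-12\right)}{2} = - \frac{2 - 72}{2} = \left(- \frac{1}{2}\right) \left(-70\right) = 35$)
$112 + o D = 112 - 2975 = -2863$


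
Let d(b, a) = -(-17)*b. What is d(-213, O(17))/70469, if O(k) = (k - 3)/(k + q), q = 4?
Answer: -3621/70469 ≈ -0.051384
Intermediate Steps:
O(k) = (-3 + k)/(4 + k) (O(k) = (k - 3)/(k + 4) = (-3 + k)/(4 + k))
d(b, a) = 17*b
d(-213, O(17))/70469 = (17*(-213))/70469 = -3621*1/70469 = -3621/70469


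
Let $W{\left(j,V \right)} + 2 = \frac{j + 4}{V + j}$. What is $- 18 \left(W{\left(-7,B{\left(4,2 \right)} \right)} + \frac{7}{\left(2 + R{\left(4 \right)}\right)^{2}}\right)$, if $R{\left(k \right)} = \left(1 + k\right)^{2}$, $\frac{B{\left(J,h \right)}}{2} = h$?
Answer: $\frac{1444}{81} \approx 17.827$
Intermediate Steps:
$B{\left(J,h \right)} = 2 h$
$W{\left(j,V \right)} = -2 + \frac{4 + j}{V + j}$ ($W{\left(j,V \right)} = -2 + \frac{j + 4}{V + j} = -2 + \frac{4 + j}{V + j}$)
$- 18 \left(W{\left(-7,B{\left(4,2 \right)} \right)} + \frac{7}{\left(2 + R{\left(4 \right)}\right)^{2}}\right) = - 18 \left(\frac{4 - -7 - 2 \cdot 2 \cdot 2}{2 \cdot 2 - 7} + \frac{7}{\left(2 + \left(1 + 4\right)^{2}\right)^{2}}\right) = - 18 \left(\frac{4 + 7 - 8}{4 - 7} + \frac{7}{\left(2 + 5^{2}\right)^{2}}\right) = - 18 \left(\frac{4 + 7 - 8}{-3} + \frac{7}{\left(2 + 25\right)^{2}}\right) = - 18 \left(\left(- \frac{1}{3}\right) 3 + \frac{7}{27^{2}}\right) = - 18 \left(-1 + \frac{7}{729}\right) = \left(-18\right) \left(- \frac{722}{729}\right) = \frac{1444}{81}$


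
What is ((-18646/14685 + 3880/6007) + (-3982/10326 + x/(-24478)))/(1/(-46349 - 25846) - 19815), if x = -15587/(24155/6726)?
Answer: 17975258484154785319221/428031142523810505311241071 ≈ 4.1995e-5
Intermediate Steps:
x = -104838162/24155 (x = -15587/(24155*(1/6726)) = -15587/24155/6726 = -15587*6726/24155 = -104838162/24155 ≈ -4340.2)
((-18646/14685 + 3880/6007) + (-3982/10326 + x/(-24478)))/(1/(-46349 - 25846) - 19815) = ((-18646/14685 + 3880/6007) + (-3982/10326 - 104838162/24155/(-24478)))/(1/(-46349 - 25846) - 19815) = ((-18646*1/14685 + 3880*(1/6007)) + (-3982*1/10326 - 104838162/24155*(-1/24478)))/(1/(-72195) - 19815) = ((-18646/14685 + 3880/6007) + (-1991/5163 + 52419081/295633045))/(-1/72195 - 19815) = (-55028722/88212795 - 317965677392/1526353411335)/(-1430543926/72195) = -2489820414731599878/2992086679369889585*(-72195/1430543926) = 17975258484154785319221/428031142523810505311241071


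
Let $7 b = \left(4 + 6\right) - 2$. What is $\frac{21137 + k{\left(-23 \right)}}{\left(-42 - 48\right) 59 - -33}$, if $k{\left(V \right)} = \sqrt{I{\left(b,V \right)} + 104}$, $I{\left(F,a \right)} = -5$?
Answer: $- \frac{21137}{5277} - \frac{\sqrt{11}}{1759} \approx -4.0074$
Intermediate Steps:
$b = \frac{8}{7}$ ($b = \frac{\left(4 + 6\right) - 2}{7} = \frac{10 - 2}{7} = \frac{1}{7} \cdot 8 = \frac{8}{7} \approx 1.1429$)
$k{\left(V \right)} = 3 \sqrt{11}$ ($k{\left(V \right)} = \sqrt{-5 + 104} = \sqrt{99} = 3 \sqrt{11}$)
$\frac{21137 + k{\left(-23 \right)}}{\left(-42 - 48\right) 59 - -33} = \frac{21137 + 3 \sqrt{11}}{\left(-42 - 48\right) 59 - -33} = \frac{21137 + 3 \sqrt{11}}{\left(-90\right) 59 + \left(84 - 51\right)} = \frac{21137 + 3 \sqrt{11}}{-5310 + 33} = \frac{21137 + 3 \sqrt{11}}{-5277} = \left(21137 + 3 \sqrt{11}\right) \left(- \frac{1}{5277}\right) = - \frac{21137}{5277} - \frac{\sqrt{11}}{1759}$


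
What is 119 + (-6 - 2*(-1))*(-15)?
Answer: 179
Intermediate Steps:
119 + (-6 - 2*(-1))*(-15) = 119 + (-6 + 2)*(-15) = 119 - 4*(-15) = 119 + 60 = 179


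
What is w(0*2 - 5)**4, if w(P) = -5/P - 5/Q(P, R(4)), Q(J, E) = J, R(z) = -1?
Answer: 16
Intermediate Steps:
w(P) = -10/P (w(P) = -5/P - 5/P = -10/P)
w(0*2 - 5)**4 = (-10/(0*2 - 5))**4 = (-10/(0 - 5))**4 = (-10/(-5))**4 = (-10*(-1/5))**4 = 2**4 = 16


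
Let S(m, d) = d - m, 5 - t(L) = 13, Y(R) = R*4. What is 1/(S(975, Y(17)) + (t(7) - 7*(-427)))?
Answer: 1/2074 ≈ 0.00048216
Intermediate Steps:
Y(R) = 4*R
t(L) = -8 (t(L) = 5 - 1*13 = 5 - 13 = -8)
1/(S(975, Y(17)) + (t(7) - 7*(-427))) = 1/((4*17 - 1*975) + (-8 - 7*(-427))) = 1/((68 - 975) + (-8 + 2989)) = 1/(-907 + 2981) = 1/2074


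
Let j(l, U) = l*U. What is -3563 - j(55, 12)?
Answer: -4223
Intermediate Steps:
j(l, U) = U*l
-3563 - j(55, 12) = -3563 - 12*55 = -3563 - 1*660 = -3563 - 660 = -4223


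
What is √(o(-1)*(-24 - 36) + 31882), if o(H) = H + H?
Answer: √32002 ≈ 178.89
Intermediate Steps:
o(H) = 2*H
√(o(-1)*(-24 - 36) + 31882) = √((2*(-1))*(-24 - 36) + 31882) = √(-2*(-60) + 31882) = √(120 + 31882) = √32002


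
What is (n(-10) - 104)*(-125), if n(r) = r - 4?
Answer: 14750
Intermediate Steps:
n(r) = -4 + r
(n(-10) - 104)*(-125) = ((-4 - 10) - 104)*(-125) = (-14 - 104)*(-125) = -118*(-125) = 14750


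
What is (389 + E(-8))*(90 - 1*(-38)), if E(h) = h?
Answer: 48768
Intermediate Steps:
(389 + E(-8))*(90 - 1*(-38)) = (389 - 8)*(90 - 1*(-38)) = 381*(90 + 38) = 381*128 = 48768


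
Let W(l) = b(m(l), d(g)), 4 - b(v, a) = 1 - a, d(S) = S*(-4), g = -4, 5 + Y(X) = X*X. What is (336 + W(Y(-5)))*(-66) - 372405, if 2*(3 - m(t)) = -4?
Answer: -395835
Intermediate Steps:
Y(X) = -5 + X² (Y(X) = -5 + X*X = -5 + X²)
m(t) = 5 (m(t) = 3 - ½*(-4) = 3 + 2 = 5)
d(S) = -4*S
b(v, a) = 3 + a (b(v, a) = 4 - (1 - a) = 4 + (-1 + a) = 3 + a)
W(l) = 19 (W(l) = 3 - 4*(-4) = 3 + 16 = 19)
(336 + W(Y(-5)))*(-66) - 372405 = (336 + 19)*(-66) - 372405 = 355*(-66) - 372405 = -23430 - 372405 = -395835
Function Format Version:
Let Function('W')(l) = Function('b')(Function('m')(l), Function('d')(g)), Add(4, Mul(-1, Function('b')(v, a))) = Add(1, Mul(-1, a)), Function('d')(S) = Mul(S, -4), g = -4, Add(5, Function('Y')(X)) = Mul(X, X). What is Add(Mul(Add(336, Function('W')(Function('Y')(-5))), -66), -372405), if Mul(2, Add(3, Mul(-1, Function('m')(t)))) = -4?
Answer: -395835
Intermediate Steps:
Function('Y')(X) = Add(-5, Pow(X, 2)) (Function('Y')(X) = Add(-5, Mul(X, X)) = Add(-5, Pow(X, 2)))
Function('m')(t) = 5 (Function('m')(t) = Add(3, Mul(Rational(-1, 2), -4)) = Add(3, 2) = 5)
Function('d')(S) = Mul(-4, S)
Function('b')(v, a) = Add(3, a) (Function('b')(v, a) = Add(4, Mul(-1, Add(1, Mul(-1, a)))) = Add(4, Add(-1, a)) = Add(3, a))
Function('W')(l) = 19 (Function('W')(l) = Add(3, Mul(-4, -4)) = Add(3, 16) = 19)
Add(Mul(Add(336, Function('W')(Function('Y')(-5))), -66), -372405) = Add(Mul(Add(336, 19), -66), -372405) = Add(Mul(355, -66), -372405) = Add(-23430, -372405) = -395835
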